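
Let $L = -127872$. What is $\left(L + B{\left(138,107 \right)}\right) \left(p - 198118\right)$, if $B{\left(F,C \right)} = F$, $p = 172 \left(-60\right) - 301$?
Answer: $26663067426$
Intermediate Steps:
$p = -10621$ ($p = -10320 - 301 = -10621$)
$\left(L + B{\left(138,107 \right)}\right) \left(p - 198118\right) = \left(-127872 + 138\right) \left(-10621 - 198118\right) = \left(-127734\right) \left(-208739\right) = 26663067426$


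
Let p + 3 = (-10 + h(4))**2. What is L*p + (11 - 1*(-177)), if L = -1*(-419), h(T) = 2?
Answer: 25747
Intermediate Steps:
p = 61 (p = -3 + (-10 + 2)**2 = -3 + (-8)**2 = -3 + 64 = 61)
L = 419
L*p + (11 - 1*(-177)) = 419*61 + (11 - 1*(-177)) = 25559 + (11 + 177) = 25559 + 188 = 25747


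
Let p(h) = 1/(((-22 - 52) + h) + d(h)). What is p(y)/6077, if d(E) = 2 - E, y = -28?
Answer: -1/437544 ≈ -2.2855e-6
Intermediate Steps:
p(h) = -1/72 (p(h) = 1/(((-22 - 52) + h) + (2 - h)) = 1/((-74 + h) + (2 - h)) = 1/(-72) = -1/72)
p(y)/6077 = -1/72/6077 = -1/72*1/6077 = -1/437544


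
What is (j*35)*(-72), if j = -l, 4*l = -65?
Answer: -40950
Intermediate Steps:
l = -65/4 (l = (1/4)*(-65) = -65/4 ≈ -16.250)
j = 65/4 (j = -1*(-65/4) = 65/4 ≈ 16.250)
(j*35)*(-72) = ((65/4)*35)*(-72) = (2275/4)*(-72) = -40950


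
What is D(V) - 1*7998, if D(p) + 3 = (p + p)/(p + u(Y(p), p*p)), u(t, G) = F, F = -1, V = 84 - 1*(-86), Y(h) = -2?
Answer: -1351829/169 ≈ -7999.0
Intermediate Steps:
V = 170 (V = 84 + 86 = 170)
u(t, G) = -1
D(p) = -3 + 2*p/(-1 + p) (D(p) = -3 + (p + p)/(p - 1) = -3 + (2*p)/(-1 + p) = -3 + 2*p/(-1 + p))
D(V) - 1*7998 = (3 - 1*170)/(-1 + 170) - 1*7998 = (3 - 170)/169 - 7998 = (1/169)*(-167) - 7998 = -167/169 - 7998 = -1351829/169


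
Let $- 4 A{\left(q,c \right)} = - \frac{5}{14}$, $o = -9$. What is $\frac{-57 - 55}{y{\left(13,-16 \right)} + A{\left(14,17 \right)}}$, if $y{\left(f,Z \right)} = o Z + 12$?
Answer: $- \frac{6272}{8741} \approx -0.71754$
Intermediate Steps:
$A{\left(q,c \right)} = \frac{5}{56}$ ($A{\left(q,c \right)} = - \frac{\left(-5\right) \frac{1}{14}}{4} = \left(- \frac{1}{4}\right) \left(- \frac{5}{14}\right) = \frac{5}{56}$)
$y{\left(f,Z \right)} = 12 - 9 Z$ ($y{\left(f,Z \right)} = - 9 Z + 12 = 12 - 9 Z$)
$\frac{-57 - 55}{y{\left(13,-16 \right)} + A{\left(14,17 \right)}} = \frac{-57 - 55}{\left(12 - -144\right) + \frac{5}{56}} = - \frac{112}{\left(12 + 144\right) + \frac{5}{56}} = - \frac{112}{156 + \frac{5}{56}} = - \frac{112}{\frac{8741}{56}} = \left(-112\right) \frac{56}{8741} = - \frac{6272}{8741}$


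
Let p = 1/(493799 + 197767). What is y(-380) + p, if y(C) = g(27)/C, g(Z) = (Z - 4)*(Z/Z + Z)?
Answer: -111342031/65698770 ≈ -1.6947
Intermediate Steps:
g(Z) = (1 + Z)*(-4 + Z) (g(Z) = (-4 + Z)*(1 + Z) = (1 + Z)*(-4 + Z))
p = 1/691566 ≈ 1.4460e-6
y(C) = 644/C (y(C) = (-4 + 27**2 - 3*27)/C = (-4 + 729 - 81)/C = 644/C)
y(-380) + p = 644/(-380) + 1/691566 = 644*(-1/380) + 1/691566 = -161/95 + 1/691566 = -111342031/65698770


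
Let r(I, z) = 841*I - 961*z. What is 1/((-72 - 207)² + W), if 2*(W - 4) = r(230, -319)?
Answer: 2/655679 ≈ 3.0503e-6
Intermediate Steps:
r(I, z) = -961*z + 841*I
W = 499997/2 (W = 4 + (-961*(-319) + 841*230)/2 = 4 + (306559 + 193430)/2 = 4 + (½)*499989 = 4 + 499989/2 = 499997/2 ≈ 2.5000e+5)
1/((-72 - 207)² + W) = 1/((-72 - 207)² + 499997/2) = 1/((-279)² + 499997/2) = 1/(77841 + 499997/2) = 1/(655679/2) = 2/655679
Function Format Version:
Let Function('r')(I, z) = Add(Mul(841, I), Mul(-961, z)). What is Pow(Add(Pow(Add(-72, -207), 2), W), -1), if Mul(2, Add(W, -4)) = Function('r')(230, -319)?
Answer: Rational(2, 655679) ≈ 3.0503e-6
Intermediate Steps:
Function('r')(I, z) = Add(Mul(-961, z), Mul(841, I))
W = Rational(499997, 2) (W = Add(4, Mul(Rational(1, 2), Add(Mul(-961, -319), Mul(841, 230)))) = Add(4, Mul(Rational(1, 2), Add(306559, 193430))) = Add(4, Mul(Rational(1, 2), 499989)) = Add(4, Rational(499989, 2)) = Rational(499997, 2) ≈ 2.5000e+5)
Pow(Add(Pow(Add(-72, -207), 2), W), -1) = Pow(Add(Pow(Add(-72, -207), 2), Rational(499997, 2)), -1) = Pow(Add(Pow(-279, 2), Rational(499997, 2)), -1) = Pow(Add(77841, Rational(499997, 2)), -1) = Pow(Rational(655679, 2), -1) = Rational(2, 655679)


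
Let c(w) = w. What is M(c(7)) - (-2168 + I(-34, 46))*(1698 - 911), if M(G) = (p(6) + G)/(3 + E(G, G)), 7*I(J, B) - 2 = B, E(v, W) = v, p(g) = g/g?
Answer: 59528708/35 ≈ 1.7008e+6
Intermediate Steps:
p(g) = 1
I(J, B) = 2/7 + B/7
M(G) = (1 + G)/(3 + G)
M(c(7)) - (-2168 + I(-34, 46))*(1698 - 911) = (1 + 7)/(3 + 7) - (-2168 + (2/7 + (1/7)*46))*(1698 - 911) = 8/10 - (-2168 + (2/7 + 46/7))*787 = (1/10)*8 - (-2168 + 48/7)*787 = 4/5 - (-15128)*787/7 = 4/5 - 1*(-11905736/7) = 4/5 + 11905736/7 = 59528708/35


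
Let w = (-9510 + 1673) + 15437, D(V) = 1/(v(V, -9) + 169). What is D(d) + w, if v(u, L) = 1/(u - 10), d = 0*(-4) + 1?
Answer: 11552009/1520 ≈ 7600.0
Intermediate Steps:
d = 1 (d = 0 + 1 = 1)
v(u, L) = 1/(-10 + u)
D(V) = 1/(169 + 1/(-10 + V)) (D(V) = 1/(1/(-10 + V) + 169) = 1/(169 + 1/(-10 + V)))
w = 7600 (w = -7837 + 15437 = 7600)
D(d) + w = (-10 + 1)/(-1689 + 169*1) + 7600 = -9/(-1689 + 169) + 7600 = -9/(-1520) + 7600 = -1/1520*(-9) + 7600 = 9/1520 + 7600 = 11552009/1520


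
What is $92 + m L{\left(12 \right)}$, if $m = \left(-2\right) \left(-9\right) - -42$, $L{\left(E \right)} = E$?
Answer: $812$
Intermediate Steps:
$m = 60$ ($m = 18 + 42 = 60$)
$92 + m L{\left(12 \right)} = 92 + 60 \cdot 12 = 92 + 720 = 812$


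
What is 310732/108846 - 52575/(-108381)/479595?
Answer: 179461554506191/62863385299533 ≈ 2.8548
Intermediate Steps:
310732/108846 - 52575/(-108381)/479595 = 310732*(1/108846) - 52575*(-1/108381)*(1/479595) = 155366/54423 + (17525/36127)*(1/479595) = 155366/54423 + 3505/3465265713 = 179461554506191/62863385299533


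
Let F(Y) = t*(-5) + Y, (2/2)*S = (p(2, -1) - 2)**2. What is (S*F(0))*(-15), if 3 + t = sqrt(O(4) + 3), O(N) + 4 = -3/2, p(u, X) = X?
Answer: -2025 + 675*I*sqrt(10)/2 ≈ -2025.0 + 1067.3*I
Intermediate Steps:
S = 9 (S = (-1 - 2)**2 = (-3)**2 = 9)
O(N) = -11/2 (O(N) = -4 - 3/2 = -11/2)
t = -3 + I*sqrt(10)/2 (t = -3 + sqrt(-11/2 + 3) = -3 + sqrt(-5/2) = -3 + I*sqrt(10)/2 ≈ -3.0 + 1.5811*I)
F(Y) = 15 + Y - 5*I*sqrt(10)/2 (F(Y) = (-3 + I*sqrt(10)/2)*(-5) + Y = (15 - 5*I*sqrt(10)/2) + Y = 15 + Y - 5*I*sqrt(10)/2)
(S*F(0))*(-15) = (9*(15 + 0 - 5*I*sqrt(10)/2))*(-15) = (9*(15 - 5*I*sqrt(10)/2))*(-15) = (135 - 45*I*sqrt(10)/2)*(-15) = -2025 + 675*I*sqrt(10)/2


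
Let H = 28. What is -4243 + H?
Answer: -4215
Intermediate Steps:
-4243 + H = -4243 + 28 = -4215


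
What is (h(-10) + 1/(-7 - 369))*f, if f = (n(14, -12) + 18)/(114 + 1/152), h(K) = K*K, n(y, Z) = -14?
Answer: 2857524/814463 ≈ 3.5085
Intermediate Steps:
h(K) = K**2
f = 608/17329 (f = (-14 + 18)/(114 + 1/152) = 4/(114 + 1/152) = 4/(17329/152) = 4*(152/17329) = 608/17329 ≈ 0.035086)
(h(-10) + 1/(-7 - 369))*f = ((-10)**2 + 1/(-7 - 369))*(608/17329) = (100 + 1/(-376))*(608/17329) = (100 - 1/376)*(608/17329) = (37599/376)*(608/17329) = 2857524/814463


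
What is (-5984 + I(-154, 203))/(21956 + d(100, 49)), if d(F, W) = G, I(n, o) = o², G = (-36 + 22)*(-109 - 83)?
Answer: 35225/24644 ≈ 1.4294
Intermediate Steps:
G = 2688 (G = -14*(-192) = 2688)
d(F, W) = 2688
(-5984 + I(-154, 203))/(21956 + d(100, 49)) = (-5984 + 203²)/(21956 + 2688) = (-5984 + 41209)/24644 = 35225*(1/24644) = 35225/24644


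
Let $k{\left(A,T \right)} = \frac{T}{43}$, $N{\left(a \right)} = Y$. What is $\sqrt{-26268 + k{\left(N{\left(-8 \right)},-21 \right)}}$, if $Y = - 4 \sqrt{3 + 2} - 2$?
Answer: $\frac{9 i \sqrt{599635}}{43} \approx 162.08 i$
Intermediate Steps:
$Y = -2 - 4 \sqrt{5}$ ($Y = - 4 \sqrt{5} - 2 = -2 - 4 \sqrt{5} \approx -10.944$)
$N{\left(a \right)} = -2 - 4 \sqrt{5}$
$k{\left(A,T \right)} = \frac{T}{43}$ ($k{\left(A,T \right)} = T \frac{1}{43} = \frac{T}{43}$)
$\sqrt{-26268 + k{\left(N{\left(-8 \right)},-21 \right)}} = \sqrt{-26268 + \frac{1}{43} \left(-21\right)} = \sqrt{-26268 - \frac{21}{43}} = \sqrt{- \frac{1129545}{43}} = \frac{9 i \sqrt{599635}}{43}$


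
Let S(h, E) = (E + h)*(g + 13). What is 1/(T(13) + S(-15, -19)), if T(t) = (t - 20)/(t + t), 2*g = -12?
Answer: -26/6195 ≈ -0.0041969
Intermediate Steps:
g = -6 (g = (1/2)*(-12) = -6)
T(t) = (-20 + t)/(2*t) (T(t) = (-20 + t)/((2*t)) = (-20 + t)*(1/(2*t)) = (-20 + t)/(2*t))
S(h, E) = 7*E + 7*h (S(h, E) = (E + h)*(-6 + 13) = (E + h)*7 = 7*E + 7*h)
1/(T(13) + S(-15, -19)) = 1/((1/2)*(-20 + 13)/13 + (7*(-19) + 7*(-15))) = 1/((1/2)*(1/13)*(-7) + (-133 - 105)) = 1/(-7/26 - 238) = 1/(-6195/26) = -26/6195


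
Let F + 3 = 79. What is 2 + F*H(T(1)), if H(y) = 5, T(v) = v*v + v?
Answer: 382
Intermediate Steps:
F = 76 (F = -3 + 79 = 76)
T(v) = v + v**2 (T(v) = v**2 + v = v + v**2)
2 + F*H(T(1)) = 2 + 76*5 = 2 + 380 = 382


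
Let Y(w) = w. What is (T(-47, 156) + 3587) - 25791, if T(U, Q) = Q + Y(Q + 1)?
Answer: -21891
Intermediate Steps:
T(U, Q) = 1 + 2*Q (T(U, Q) = Q + (Q + 1) = Q + (1 + Q) = 1 + 2*Q)
(T(-47, 156) + 3587) - 25791 = ((1 + 2*156) + 3587) - 25791 = ((1 + 312) + 3587) - 25791 = (313 + 3587) - 25791 = 3900 - 25791 = -21891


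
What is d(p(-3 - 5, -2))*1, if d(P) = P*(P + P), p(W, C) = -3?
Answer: 18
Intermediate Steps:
d(P) = 2*P² (d(P) = P*(2*P) = 2*P²)
d(p(-3 - 5, -2))*1 = (2*(-3)²)*1 = (2*9)*1 = 18*1 = 18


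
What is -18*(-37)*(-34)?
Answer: -22644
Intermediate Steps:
-18*(-37)*(-34) = 666*(-34) = -22644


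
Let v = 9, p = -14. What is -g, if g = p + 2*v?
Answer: -4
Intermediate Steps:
g = 4 (g = -14 + 2*9 = -14 + 18 = 4)
-g = -1*4 = -4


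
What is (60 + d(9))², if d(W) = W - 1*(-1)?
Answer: 4900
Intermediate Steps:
d(W) = 1 + W (d(W) = W + 1 = 1 + W)
(60 + d(9))² = (60 + (1 + 9))² = (60 + 10)² = 70² = 4900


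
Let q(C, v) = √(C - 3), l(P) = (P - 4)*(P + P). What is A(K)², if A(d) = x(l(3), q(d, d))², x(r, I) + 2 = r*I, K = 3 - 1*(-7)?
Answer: 69568 + 12288*√7 ≈ 1.0208e+5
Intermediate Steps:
l(P) = 2*P*(-4 + P) (l(P) = (-4 + P)*(2*P) = 2*P*(-4 + P))
q(C, v) = √(-3 + C)
K = 10 (K = 3 + 7 = 10)
x(r, I) = -2 + I*r (x(r, I) = -2 + r*I = -2 + I*r)
A(d) = (-2 - 6*√(-3 + d))² (A(d) = (-2 + √(-3 + d)*(2*3*(-4 + 3)))² = (-2 + √(-3 + d)*(2*3*(-1)))² = (-2 + √(-3 + d)*(-6))² = (-2 - 6*√(-3 + d))²)
A(K)² = (-104 + 24*√(-3 + 10) + 36*10)² = (-104 + 24*√7 + 360)² = (256 + 24*√7)²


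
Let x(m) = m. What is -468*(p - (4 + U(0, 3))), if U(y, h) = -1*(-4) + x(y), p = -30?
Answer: 17784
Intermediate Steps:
U(y, h) = 4 + y (U(y, h) = -1*(-4) + y = 4 + y)
-468*(p - (4 + U(0, 3))) = -468*(-30 - (4 + (4 + 0))) = -468*(-30 - (4 + 4)) = -468*(-30 - 1*8) = -468*(-30 - 8) = -468*(-38) = 17784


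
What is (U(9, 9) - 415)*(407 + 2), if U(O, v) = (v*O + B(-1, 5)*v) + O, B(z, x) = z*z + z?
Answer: -132925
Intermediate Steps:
B(z, x) = z + z² (B(z, x) = z² + z = z + z²)
U(O, v) = O + O*v (U(O, v) = (v*O + (-(1 - 1))*v) + O = (O*v + (-1*0)*v) + O = (O*v + 0*v) + O = (O*v + 0) + O = O*v + O = O + O*v)
(U(9, 9) - 415)*(407 + 2) = (9*(1 + 9) - 415)*(407 + 2) = (9*10 - 415)*409 = (90 - 415)*409 = -325*409 = -132925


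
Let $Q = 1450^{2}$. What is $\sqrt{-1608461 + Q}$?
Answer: $\sqrt{494039} \approx 702.88$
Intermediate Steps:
$Q = 2102500$
$\sqrt{-1608461 + Q} = \sqrt{-1608461 + 2102500} = \sqrt{494039}$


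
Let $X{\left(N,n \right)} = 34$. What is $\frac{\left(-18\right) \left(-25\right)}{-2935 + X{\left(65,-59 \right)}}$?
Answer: $- \frac{150}{967} \approx -0.15512$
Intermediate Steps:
$\frac{\left(-18\right) \left(-25\right)}{-2935 + X{\left(65,-59 \right)}} = \frac{\left(-18\right) \left(-25\right)}{-2935 + 34} = \frac{450}{-2901} = 450 \left(- \frac{1}{2901}\right) = - \frac{150}{967}$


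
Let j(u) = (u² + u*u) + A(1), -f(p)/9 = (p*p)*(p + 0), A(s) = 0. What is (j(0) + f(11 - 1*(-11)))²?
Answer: 9183772224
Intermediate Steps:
f(p) = -9*p³ (f(p) = -9*p*p*(p + 0) = -9*p²*p = -9*p³)
j(u) = 2*u² (j(u) = (u² + u*u) + 0 = (u² + u²) + 0 = 2*u² + 0 = 2*u²)
(j(0) + f(11 - 1*(-11)))² = (2*0² - 9*(11 - 1*(-11))³)² = (2*0 - 9*(11 + 11)³)² = (0 - 9*22³)² = (0 - 9*10648)² = (0 - 95832)² = (-95832)² = 9183772224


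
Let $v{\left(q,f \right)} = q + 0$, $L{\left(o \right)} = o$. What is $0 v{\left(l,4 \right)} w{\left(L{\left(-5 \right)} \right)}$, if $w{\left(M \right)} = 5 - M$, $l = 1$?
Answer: $0$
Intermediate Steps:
$v{\left(q,f \right)} = q$
$0 v{\left(l,4 \right)} w{\left(L{\left(-5 \right)} \right)} = 0 \cdot 1 \left(5 - -5\right) = 0 \left(5 + 5\right) = 0 \cdot 10 = 0$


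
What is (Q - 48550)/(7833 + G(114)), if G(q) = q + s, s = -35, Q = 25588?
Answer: -267/92 ≈ -2.9022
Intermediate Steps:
G(q) = -35 + q (G(q) = q - 35 = -35 + q)
(Q - 48550)/(7833 + G(114)) = (25588 - 48550)/(7833 + (-35 + 114)) = -22962/(7833 + 79) = -22962/7912 = -22962*1/7912 = -267/92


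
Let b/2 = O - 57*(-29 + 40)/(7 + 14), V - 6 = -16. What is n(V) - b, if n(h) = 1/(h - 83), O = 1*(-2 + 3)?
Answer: 37565/651 ≈ 57.704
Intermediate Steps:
V = -10 (V = 6 - 16 = -10)
O = 1 (O = 1*1 = 1)
n(h) = 1/(-83 + h)
b = -404/7 (b = 2*(1 - 57*(-29 + 40)/(7 + 14)) = 2*(1 - 627/21) = 2*(1 - 57*11/21) = 2*(1 - 209/7) = 2*(-202/7) = -404/7 ≈ -57.714)
n(V) - b = 1/(-83 - 10) - 1*(-404/7) = 1/(-93) + 404/7 = -1/93 + 404/7 = 37565/651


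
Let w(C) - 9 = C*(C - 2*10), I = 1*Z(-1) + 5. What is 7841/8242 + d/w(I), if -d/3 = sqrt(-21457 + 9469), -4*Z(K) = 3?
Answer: 7841/8242 + 96*I*sqrt(37)/103 ≈ 0.95135 + 5.6694*I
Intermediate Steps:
Z(K) = -3/4 (Z(K) = -1/4*3 = -3/4)
I = 17/4 (I = 1*(-3/4) + 5 = -3/4 + 5 = 17/4 ≈ 4.2500)
w(C) = 9 + C*(-20 + C) (w(C) = 9 + C*(C - 2*10) = 9 + C*(C - 20) = 9 + C*(-20 + C))
d = -54*I*sqrt(37) (d = -3*sqrt(-21457 + 9469) = -54*I*sqrt(37) ≈ -328.47*I)
7841/8242 + d/w(I) = 7841/8242 + (-54*I*sqrt(37))/(9 + (17/4)**2 - 20*17/4) = 7841*(1/8242) + (-54*I*sqrt(37))/(9 + 289/16 - 85) = 7841/8242 + (-54*I*sqrt(37))/(-927/16) = 7841/8242 - 54*I*sqrt(37)*(-16/927) = 7841/8242 + 96*I*sqrt(37)/103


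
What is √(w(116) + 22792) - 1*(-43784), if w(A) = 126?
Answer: 43784 + √22918 ≈ 43935.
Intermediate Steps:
√(w(116) + 22792) - 1*(-43784) = √(126 + 22792) - 1*(-43784) = √22918 + 43784 = 43784 + √22918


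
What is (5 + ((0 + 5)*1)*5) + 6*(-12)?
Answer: -42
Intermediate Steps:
(5 + ((0 + 5)*1)*5) + 6*(-12) = (5 + (5*1)*5) - 72 = (5 + 5*5) - 72 = (5 + 25) - 72 = 30 - 72 = -42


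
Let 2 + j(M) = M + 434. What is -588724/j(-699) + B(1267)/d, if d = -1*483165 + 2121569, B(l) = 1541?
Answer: 964568167943/437453868 ≈ 2205.0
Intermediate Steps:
d = 1638404 (d = -483165 + 2121569 = 1638404)
j(M) = 432 + M (j(M) = -2 + (M + 434) = -2 + (434 + M) = 432 + M)
-588724/j(-699) + B(1267)/d = -588724/(432 - 699) + 1541/1638404 = -588724/(-267) + 1541*(1/1638404) = -588724*(-1/267) + 1541/1638404 = 588724/267 + 1541/1638404 = 964568167943/437453868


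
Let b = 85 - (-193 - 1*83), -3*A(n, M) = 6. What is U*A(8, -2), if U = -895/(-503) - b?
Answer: 361376/503 ≈ 718.44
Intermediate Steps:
A(n, M) = -2 (A(n, M) = -⅓*6 = -2)
b = 361 (b = 85 - (-193 - 83) = 85 - 1*(-276) = 85 + 276 = 361)
U = -180688/503 (U = -895/(-503) - 1*361 = -895*(-1/503) - 361 = 895/503 - 361 = -180688/503 ≈ -359.22)
U*A(8, -2) = -180688/503*(-2) = 361376/503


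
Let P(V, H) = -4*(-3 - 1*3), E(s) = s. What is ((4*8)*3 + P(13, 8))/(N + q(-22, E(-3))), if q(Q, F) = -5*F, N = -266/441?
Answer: 7560/907 ≈ 8.3352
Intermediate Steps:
N = -38/63 (N = -266*1/441 = -38/63 ≈ -0.60317)
P(V, H) = 24 (P(V, H) = -4*(-3 - 3) = -4*(-6) = 24)
((4*8)*3 + P(13, 8))/(N + q(-22, E(-3))) = ((4*8)*3 + 24)/(-38/63 - 5*(-3)) = (32*3 + 24)/(-38/63 + 15) = (96 + 24)/(907/63) = 120*(63/907) = 7560/907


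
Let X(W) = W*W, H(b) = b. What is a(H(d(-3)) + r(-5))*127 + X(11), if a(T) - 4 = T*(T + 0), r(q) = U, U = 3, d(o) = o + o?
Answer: 1772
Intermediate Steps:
d(o) = 2*o
r(q) = 3
a(T) = 4 + T² (a(T) = 4 + T*(T + 0) = 4 + T*T = 4 + T²)
X(W) = W²
a(H(d(-3)) + r(-5))*127 + X(11) = (4 + (2*(-3) + 3)²)*127 + 11² = (4 + (-6 + 3)²)*127 + 121 = (4 + (-3)²)*127 + 121 = (4 + 9)*127 + 121 = 13*127 + 121 = 1651 + 121 = 1772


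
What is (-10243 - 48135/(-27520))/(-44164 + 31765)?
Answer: 56367845/68244096 ≈ 0.82597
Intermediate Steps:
(-10243 - 48135/(-27520))/(-44164 + 31765) = (-10243 - 48135*(-1/27520))/(-12399) = (-10243 + 9627/5504)*(-1/12399) = -56367845/5504*(-1/12399) = 56367845/68244096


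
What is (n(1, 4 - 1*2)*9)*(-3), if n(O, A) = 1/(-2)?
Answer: 27/2 ≈ 13.500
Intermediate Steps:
n(O, A) = -½
(n(1, 4 - 1*2)*9)*(-3) = -½*9*(-3) = -9/2*(-3) = 27/2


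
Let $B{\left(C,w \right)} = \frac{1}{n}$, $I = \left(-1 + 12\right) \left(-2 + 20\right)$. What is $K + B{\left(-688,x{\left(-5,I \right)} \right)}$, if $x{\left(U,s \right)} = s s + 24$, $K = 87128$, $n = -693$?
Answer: $\frac{60379703}{693} \approx 87128.0$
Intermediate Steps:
$I = 198$ ($I = 11 \cdot 18 = 198$)
$x{\left(U,s \right)} = 24 + s^{2}$ ($x{\left(U,s \right)} = s^{2} + 24 = 24 + s^{2}$)
$B{\left(C,w \right)} = - \frac{1}{693}$ ($B{\left(C,w \right)} = \frac{1}{-693} = - \frac{1}{693}$)
$K + B{\left(-688,x{\left(-5,I \right)} \right)} = 87128 - \frac{1}{693} = \frac{60379703}{693}$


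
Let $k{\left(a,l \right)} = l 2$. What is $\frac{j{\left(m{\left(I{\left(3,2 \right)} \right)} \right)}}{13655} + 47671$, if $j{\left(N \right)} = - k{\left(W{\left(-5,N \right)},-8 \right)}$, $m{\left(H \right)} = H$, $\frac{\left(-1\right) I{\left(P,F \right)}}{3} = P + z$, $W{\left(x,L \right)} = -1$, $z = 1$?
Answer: $\frac{650947521}{13655} \approx 47671.0$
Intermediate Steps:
$k{\left(a,l \right)} = 2 l$
$I{\left(P,F \right)} = -3 - 3 P$ ($I{\left(P,F \right)} = - 3 \left(P + 1\right) = - 3 \left(1 + P\right) = -3 - 3 P$)
$j{\left(N \right)} = 16$ ($j{\left(N \right)} = - 2 \left(-8\right) = \left(-1\right) \left(-16\right) = 16$)
$\frac{j{\left(m{\left(I{\left(3,2 \right)} \right)} \right)}}{13655} + 47671 = \frac{16}{13655} + 47671 = \frac{650947521}{13655}$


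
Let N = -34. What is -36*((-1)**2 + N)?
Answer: 1188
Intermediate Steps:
-36*((-1)**2 + N) = -36*((-1)**2 - 34) = -36*(1 - 34) = -36*(-33) = 1188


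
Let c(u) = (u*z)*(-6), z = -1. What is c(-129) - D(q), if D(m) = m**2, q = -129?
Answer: -17415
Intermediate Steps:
c(u) = 6*u (c(u) = (u*(-1))*(-6) = -u*(-6) = 6*u)
c(-129) - D(q) = 6*(-129) - 1*(-129)**2 = -774 - 1*16641 = -774 - 16641 = -17415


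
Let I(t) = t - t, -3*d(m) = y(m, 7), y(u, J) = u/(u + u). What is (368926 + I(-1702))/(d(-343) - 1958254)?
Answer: -2213556/11749525 ≈ -0.18840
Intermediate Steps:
y(u, J) = ½ (y(u, J) = u/((2*u)) = u*(1/(2*u)) = ½)
d(m) = -⅙ (d(m) = -⅓*½ = -⅙)
I(t) = 0
(368926 + I(-1702))/(d(-343) - 1958254) = (368926 + 0)/(-⅙ - 1958254) = 368926/(-11749525/6) = 368926*(-6/11749525) = -2213556/11749525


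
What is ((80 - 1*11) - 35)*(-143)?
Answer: -4862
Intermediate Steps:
((80 - 1*11) - 35)*(-143) = ((80 - 11) - 35)*(-143) = (69 - 35)*(-143) = 34*(-143) = -4862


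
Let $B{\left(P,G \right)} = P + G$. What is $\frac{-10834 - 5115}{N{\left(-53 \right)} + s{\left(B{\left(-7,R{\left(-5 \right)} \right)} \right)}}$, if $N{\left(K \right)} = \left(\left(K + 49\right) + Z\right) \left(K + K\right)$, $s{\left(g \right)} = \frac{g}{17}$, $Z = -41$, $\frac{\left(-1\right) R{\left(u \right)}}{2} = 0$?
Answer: $- \frac{271133}{81083} \approx -3.3439$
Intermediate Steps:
$R{\left(u \right)} = 0$ ($R{\left(u \right)} = \left(-2\right) 0 = 0$)
$B{\left(P,G \right)} = G + P$
$s{\left(g \right)} = \frac{g}{17}$ ($s{\left(g \right)} = g \frac{1}{17} = \frac{g}{17}$)
$N{\left(K \right)} = 2 K \left(8 + K\right)$ ($N{\left(K \right)} = \left(\left(K + 49\right) - 41\right) \left(K + K\right) = \left(\left(49 + K\right) - 41\right) 2 K = \left(8 + K\right) 2 K = 2 K \left(8 + K\right)$)
$\frac{-10834 - 5115}{N{\left(-53 \right)} + s{\left(B{\left(-7,R{\left(-5 \right)} \right)} \right)}} = \frac{-10834 - 5115}{2 \left(-53\right) \left(8 - 53\right) + \frac{0 - 7}{17}} = - \frac{15949}{2 \left(-53\right) \left(-45\right) + \frac{1}{17} \left(-7\right)} = - \frac{15949}{4770 - \frac{7}{17}} = - \frac{15949}{\frac{81083}{17}} = \left(-15949\right) \frac{17}{81083} = - \frac{271133}{81083}$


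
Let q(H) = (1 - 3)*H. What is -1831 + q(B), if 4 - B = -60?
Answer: -1959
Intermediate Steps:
B = 64 (B = 4 - 1*(-60) = 4 + 60 = 64)
q(H) = -2*H
-1831 + q(B) = -1831 - 2*64 = -1831 - 128 = -1959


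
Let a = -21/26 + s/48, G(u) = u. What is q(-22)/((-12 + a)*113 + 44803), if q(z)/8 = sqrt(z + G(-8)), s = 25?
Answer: 4992*I*sqrt(30)/27090701 ≈ 0.0010093*I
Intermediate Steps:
a = -179/624 (a = -21/26 + 25/48 = -179/624 ≈ -0.28686)
q(z) = 8*sqrt(-8 + z) (q(z) = 8*sqrt(z - 8) = 8*sqrt(-8 + z))
q(-22)/((-12 + a)*113 + 44803) = (8*sqrt(-8 - 22))/((-12 - 179/624)*113 + 44803) = (8*sqrt(-30))/(-7667/624*113 + 44803) = (8*(I*sqrt(30)))/(-866371/624 + 44803) = (8*I*sqrt(30))/(27090701/624) = (8*I*sqrt(30))*(624/27090701) = 4992*I*sqrt(30)/27090701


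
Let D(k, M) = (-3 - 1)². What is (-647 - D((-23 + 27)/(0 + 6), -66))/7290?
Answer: -221/2430 ≈ -0.090946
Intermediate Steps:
D(k, M) = 16 (D(k, M) = (-4)² = 16)
(-647 - D((-23 + 27)/(0 + 6), -66))/7290 = (-647 - 1*16)/7290 = (-647 - 16)*(1/7290) = -663*1/7290 = -221/2430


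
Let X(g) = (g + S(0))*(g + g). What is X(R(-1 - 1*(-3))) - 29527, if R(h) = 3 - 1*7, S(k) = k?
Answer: -29495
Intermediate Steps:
R(h) = -4 (R(h) = 3 - 7 = -4)
X(g) = 2*g² (X(g) = (g + 0)*(g + g) = g*(2*g) = 2*g²)
X(R(-1 - 1*(-3))) - 29527 = 2*(-4)² - 29527 = 2*16 - 29527 = 32 - 29527 = -29495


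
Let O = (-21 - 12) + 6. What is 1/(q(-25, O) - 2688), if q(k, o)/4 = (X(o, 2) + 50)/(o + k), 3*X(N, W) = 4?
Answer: -39/104986 ≈ -0.00037148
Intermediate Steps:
X(N, W) = 4/3 (X(N, W) = (1/3)*4 = 4/3)
O = -27 (O = -33 + 6 = -27)
q(k, o) = 616/(3*(k + o)) (q(k, o) = 4*((4/3 + 50)/(o + k)) = 4*(154/(3*(k + o))) = 616/(3*(k + o)))
1/(q(-25, O) - 2688) = 1/(616/(3*(-25 - 27)) - 2688) = 1/((616/3)/(-52) - 2688) = 1/((616/3)*(-1/52) - 2688) = 1/(-154/39 - 2688) = 1/(-104986/39) = -39/104986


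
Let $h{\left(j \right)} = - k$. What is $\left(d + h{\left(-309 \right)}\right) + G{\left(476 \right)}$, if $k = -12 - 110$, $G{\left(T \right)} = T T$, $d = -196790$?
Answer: $29908$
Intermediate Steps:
$G{\left(T \right)} = T^{2}$
$k = -122$ ($k = -12 - 110 = -122$)
$h{\left(j \right)} = 122$ ($h{\left(j \right)} = \left(-1\right) \left(-122\right) = 122$)
$\left(d + h{\left(-309 \right)}\right) + G{\left(476 \right)} = \left(-196790 + 122\right) + 476^{2} = -196668 + 226576 = 29908$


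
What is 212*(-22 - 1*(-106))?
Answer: 17808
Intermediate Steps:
212*(-22 - 1*(-106)) = 212*(-22 + 106) = 212*84 = 17808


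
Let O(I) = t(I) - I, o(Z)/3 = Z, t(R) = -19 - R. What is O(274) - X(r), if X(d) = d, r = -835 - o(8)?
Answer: 292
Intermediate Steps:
o(Z) = 3*Z
O(I) = -19 - 2*I (O(I) = (-19 - I) - I = -19 - 2*I)
r = -859 (r = -835 - 3*8 = -835 - 1*24 = -835 - 24 = -859)
O(274) - X(r) = (-19 - 2*274) - 1*(-859) = (-19 - 548) + 859 = -567 + 859 = 292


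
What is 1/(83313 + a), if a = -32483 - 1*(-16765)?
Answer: 1/67595 ≈ 1.4794e-5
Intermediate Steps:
a = -15718 (a = -32483 + 16765 = -15718)
1/(83313 + a) = 1/(83313 - 15718) = 1/67595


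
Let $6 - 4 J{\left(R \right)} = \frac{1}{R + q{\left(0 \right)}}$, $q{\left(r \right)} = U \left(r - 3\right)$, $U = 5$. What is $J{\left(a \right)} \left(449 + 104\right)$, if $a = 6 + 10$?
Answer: $\frac{2765}{4} \approx 691.25$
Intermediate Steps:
$a = 16$
$q{\left(r \right)} = -15 + 5 r$ ($q{\left(r \right)} = 5 \left(r - 3\right) = 5 \left(-3 + r\right) = -15 + 5 r$)
$J{\left(R \right)} = \frac{3}{2} - \frac{1}{4 \left(-15 + R\right)}$ ($J{\left(R \right)} = \frac{3}{2} - \frac{1}{4 \left(R + \left(-15 + 5 \cdot 0\right)\right)} = \frac{3}{2} - \frac{1}{4 \left(R + \left(-15 + 0\right)\right)} = \frac{3}{2} - \frac{1}{4 \left(R - 15\right)} = \frac{3}{2} - \frac{1}{4 \left(-15 + R\right)}$)
$J{\left(a \right)} \left(449 + 104\right) = \frac{-91 + 6 \cdot 16}{4 \left(-15 + 16\right)} \left(449 + 104\right) = \frac{-91 + 96}{4 \cdot 1} \cdot 553 = \frac{1}{4} \cdot 1 \cdot 5 \cdot 553 = \frac{5}{4} \cdot 553 = \frac{2765}{4}$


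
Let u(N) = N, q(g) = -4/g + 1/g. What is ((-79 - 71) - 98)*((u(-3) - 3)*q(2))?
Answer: -2232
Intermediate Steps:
q(g) = -3/g (q(g) = -4/g + 1/g = -3/g)
((-79 - 71) - 98)*((u(-3) - 3)*q(2)) = ((-79 - 71) - 98)*((-3 - 3)*(-3/2)) = (-150 - 98)*(-(-18)/2) = -(-1488)*(-3)/2 = -248*9 = -2232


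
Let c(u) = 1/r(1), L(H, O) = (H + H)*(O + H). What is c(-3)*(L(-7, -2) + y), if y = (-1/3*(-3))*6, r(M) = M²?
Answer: 132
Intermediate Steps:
L(H, O) = 2*H*(H + O) (L(H, O) = (2*H)*(H + O) = 2*H*(H + O))
c(u) = 1 (c(u) = 1/(1²) = 1/1 = 1)
y = 6 (y = (-1*⅓*(-3))*6 = -⅓*(-3)*6 = 1*6 = 6)
c(-3)*(L(-7, -2) + y) = 1*(2*(-7)*(-7 - 2) + 6) = 1*(2*(-7)*(-9) + 6) = 1*(126 + 6) = 1*132 = 132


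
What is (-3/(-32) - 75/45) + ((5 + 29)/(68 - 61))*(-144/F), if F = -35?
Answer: 433021/23520 ≈ 18.411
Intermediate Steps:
(-3/(-32) - 75/45) + ((5 + 29)/(68 - 61))*(-144/F) = (-3/(-32) - 75/45) + ((5 + 29)/(68 - 61))*(-144/(-35)) = (-3*(-1/32) - 75*1/45) + (34/7)*(-144*(-1/35)) = (3/32 - 5/3) + (34*(⅐))*(144/35) = -151/96 + (34/7)*(144/35) = -151/96 + 4896/245 = 433021/23520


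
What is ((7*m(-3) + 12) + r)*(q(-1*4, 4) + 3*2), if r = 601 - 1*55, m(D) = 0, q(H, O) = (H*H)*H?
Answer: -32364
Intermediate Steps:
q(H, O) = H**3 (q(H, O) = H**2*H = H**3)
r = 546 (r = 601 - 55 = 546)
((7*m(-3) + 12) + r)*(q(-1*4, 4) + 3*2) = ((7*0 + 12) + 546)*((-1*4)**3 + 3*2) = ((0 + 12) + 546)*((-4)**3 + 6) = (12 + 546)*(-64 + 6) = 558*(-58) = -32364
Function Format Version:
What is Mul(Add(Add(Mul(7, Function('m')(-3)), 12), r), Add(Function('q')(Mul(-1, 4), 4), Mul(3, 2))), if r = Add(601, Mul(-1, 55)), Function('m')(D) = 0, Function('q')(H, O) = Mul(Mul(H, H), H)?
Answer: -32364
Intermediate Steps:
Function('q')(H, O) = Pow(H, 3) (Function('q')(H, O) = Mul(Pow(H, 2), H) = Pow(H, 3))
r = 546 (r = Add(601, -55) = 546)
Mul(Add(Add(Mul(7, Function('m')(-3)), 12), r), Add(Function('q')(Mul(-1, 4), 4), Mul(3, 2))) = Mul(Add(Add(Mul(7, 0), 12), 546), Add(Pow(Mul(-1, 4), 3), Mul(3, 2))) = Mul(Add(Add(0, 12), 546), Add(Pow(-4, 3), 6)) = Mul(Add(12, 546), Add(-64, 6)) = Mul(558, -58) = -32364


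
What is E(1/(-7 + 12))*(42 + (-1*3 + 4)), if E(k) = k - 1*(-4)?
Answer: 903/5 ≈ 180.60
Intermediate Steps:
E(k) = 4 + k (E(k) = k + 4 = 4 + k)
E(1/(-7 + 12))*(42 + (-1*3 + 4)) = (4 + 1/(-7 + 12))*(42 + (-1*3 + 4)) = (4 + 1/5)*(42 + (-3 + 4)) = (4 + ⅕)*(42 + 1) = (21/5)*43 = 903/5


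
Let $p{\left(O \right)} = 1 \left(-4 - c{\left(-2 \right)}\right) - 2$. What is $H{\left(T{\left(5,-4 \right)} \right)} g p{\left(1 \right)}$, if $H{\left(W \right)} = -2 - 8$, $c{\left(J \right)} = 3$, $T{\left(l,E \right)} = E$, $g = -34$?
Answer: $-3060$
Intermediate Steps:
$H{\left(W \right)} = -10$ ($H{\left(W \right)} = -2 - 8 = -10$)
$p{\left(O \right)} = -9$ ($p{\left(O \right)} = 1 \left(-4 - 3\right) - 2 = 1 \left(-7\right) - 2 = -7 - 2 = -9$)
$H{\left(T{\left(5,-4 \right)} \right)} g p{\left(1 \right)} = \left(-10\right) \left(-34\right) \left(-9\right) = 340 \left(-9\right) = -3060$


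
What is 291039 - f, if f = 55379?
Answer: 235660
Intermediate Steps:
291039 - f = 291039 - 1*55379 = 291039 - 55379 = 235660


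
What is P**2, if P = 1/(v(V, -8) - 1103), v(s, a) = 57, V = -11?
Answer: 1/1094116 ≈ 9.1398e-7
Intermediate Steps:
P = -1/1046 (P = 1/(57 - 1103) = 1/(-1046) = -1/1046 ≈ -0.00095602)
P**2 = (-1/1046)**2 = 1/1094116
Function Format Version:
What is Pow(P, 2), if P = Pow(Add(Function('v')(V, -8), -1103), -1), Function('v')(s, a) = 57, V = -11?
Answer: Rational(1, 1094116) ≈ 9.1398e-7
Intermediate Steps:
P = Rational(-1, 1046) (P = Pow(Add(57, -1103), -1) = Pow(-1046, -1) = Rational(-1, 1046) ≈ -0.00095602)
Pow(P, 2) = Pow(Rational(-1, 1046), 2) = Rational(1, 1094116)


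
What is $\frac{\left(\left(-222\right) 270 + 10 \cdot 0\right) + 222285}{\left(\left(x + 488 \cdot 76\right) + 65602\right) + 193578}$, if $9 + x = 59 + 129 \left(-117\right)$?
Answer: $\frac{32469}{56245} \approx 0.57728$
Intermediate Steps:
$x = -15043$ ($x = -9 + \left(59 + 129 \left(-117\right)\right) = -9 + \left(59 - 15093\right) = -9 - 15034 = -15043$)
$\frac{\left(\left(-222\right) 270 + 10 \cdot 0\right) + 222285}{\left(\left(x + 488 \cdot 76\right) + 65602\right) + 193578} = \frac{\left(\left(-222\right) 270 + 10 \cdot 0\right) + 222285}{\left(\left(-15043 + 488 \cdot 76\right) + 65602\right) + 193578} = \frac{\left(-59940 + 0\right) + 222285}{\left(\left(-15043 + 37088\right) + 65602\right) + 193578} = \frac{-59940 + 222285}{\left(22045 + 65602\right) + 193578} = \frac{162345}{87647 + 193578} = \frac{162345}{281225} = 162345 \cdot \frac{1}{281225} = \frac{32469}{56245}$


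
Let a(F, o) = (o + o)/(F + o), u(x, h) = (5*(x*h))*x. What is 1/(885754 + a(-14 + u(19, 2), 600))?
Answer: 1049/929156246 ≈ 1.1290e-6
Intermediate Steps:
u(x, h) = 5*h*x² (u(x, h) = (5*(h*x))*x = (5*h*x)*x = 5*h*x²)
a(F, o) = 2*o/(F + o) (a(F, o) = (2*o)/(F + o) = 2*o/(F + o))
1/(885754 + a(-14 + u(19, 2), 600)) = 1/(885754 + 2*600/((-14 + 5*2*19²) + 600)) = 1/(885754 + 2*600/((-14 + 5*2*361) + 600)) = 1/(885754 + 2*600/((-14 + 3610) + 600)) = 1/(885754 + 2*600/(3596 + 600)) = 1/(885754 + 2*600/4196) = 1/(885754 + 2*600*(1/4196)) = 1/(885754 + 300/1049) = 1/(929156246/1049) = 1049/929156246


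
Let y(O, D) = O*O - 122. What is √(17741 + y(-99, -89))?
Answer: 2*√6855 ≈ 165.59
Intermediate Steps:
y(O, D) = -122 + O² (y(O, D) = O² - 122 = -122 + O²)
√(17741 + y(-99, -89)) = √(17741 + (-122 + (-99)²)) = √(17741 + (-122 + 9801)) = √(17741 + 9679) = √27420 = 2*√6855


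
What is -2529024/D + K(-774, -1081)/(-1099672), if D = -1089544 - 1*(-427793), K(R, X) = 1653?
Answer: 2780003005725/727709045672 ≈ 3.8202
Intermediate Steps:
D = -661751 (D = -1089544 + 427793 = -661751)
-2529024/D + K(-774, -1081)/(-1099672) = -2529024/(-661751) + 1653/(-1099672) = -2529024*(-1/661751) + 1653*(-1/1099672) = 2529024/661751 - 1653/1099672 = 2780003005725/727709045672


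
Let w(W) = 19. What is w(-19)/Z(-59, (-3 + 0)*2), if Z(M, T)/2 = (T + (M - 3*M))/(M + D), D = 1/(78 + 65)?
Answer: -40071/8008 ≈ -5.0039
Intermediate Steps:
D = 1/143 ≈ 0.0069930
Z(M, T) = 2*(T - 2*M)/(1/143 + M) (Z(M, T) = 2*((T + (M - 3*M))/(M + 1/143)) = 2*((T - 2*M)/(1/143 + M)) = 2*(T - 2*M)/(1/143 + M))
w(-19)/Z(-59, (-3 + 0)*2) = 19/((286*((-3 + 0)*2 - 2*(-59))/(1 + 143*(-59)))) = 19/((286*(-3*2 + 118)/(1 - 8437))) = 19/((286*(-6 + 118)/(-8436))) = 19/((286*(-1/8436)*112)) = 19/(-8008/2109) = 19*(-2109/8008) = -40071/8008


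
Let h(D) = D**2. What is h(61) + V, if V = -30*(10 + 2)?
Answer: 3361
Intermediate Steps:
V = -360 (V = -30*12 = -360)
h(61) + V = 61**2 - 360 = 3721 - 360 = 3361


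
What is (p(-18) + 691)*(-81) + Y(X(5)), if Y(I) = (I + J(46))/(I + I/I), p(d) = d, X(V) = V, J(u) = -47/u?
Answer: -5015135/92 ≈ -54512.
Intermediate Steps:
Y(I) = (-47/46 + I)/(1 + I) (Y(I) = (I - 47/46)/(I + I/I) = (I - 47*1/46)/(I + 1) = (I - 47/46)/(1 + I) = (-47/46 + I)/(1 + I))
(p(-18) + 691)*(-81) + Y(X(5)) = (-18 + 691)*(-81) + (-47/46 + 5)/(1 + 5) = 673*(-81) + (183/46)/6 = -54513 + (⅙)*(183/46) = -54513 + 61/92 = -5015135/92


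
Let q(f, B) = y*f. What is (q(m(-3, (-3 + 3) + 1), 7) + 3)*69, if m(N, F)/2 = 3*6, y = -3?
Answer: -7245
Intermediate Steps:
m(N, F) = 36 (m(N, F) = 2*(3*6) = 2*18 = 36)
q(f, B) = -3*f
(q(m(-3, (-3 + 3) + 1), 7) + 3)*69 = (-3*36 + 3)*69 = (-108 + 3)*69 = -105*69 = -7245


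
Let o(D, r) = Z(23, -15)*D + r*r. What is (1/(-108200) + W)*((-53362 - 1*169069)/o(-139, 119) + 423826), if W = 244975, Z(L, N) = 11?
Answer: 141902712003294747399/1366782400 ≈ 1.0382e+11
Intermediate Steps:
o(D, r) = r² + 11*D (o(D, r) = 11*D + r*r = 11*D + r² = r² + 11*D)
(1/(-108200) + W)*((-53362 - 1*169069)/o(-139, 119) + 423826) = (1/(-108200) + 244975)*((-53362 - 1*169069)/(119² + 11*(-139)) + 423826) = (-1/108200 + 244975)*((-53362 - 169069)/(14161 - 1529) + 423826) = 26506294999*(-222431/12632 + 423826)/108200 = (26506294999/108200)*(5353547601/12632) = 141902712003294747399/1366782400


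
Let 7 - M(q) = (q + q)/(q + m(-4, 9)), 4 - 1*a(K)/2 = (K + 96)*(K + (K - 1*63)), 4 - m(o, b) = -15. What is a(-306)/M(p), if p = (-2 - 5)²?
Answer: -9638728/189 ≈ -50999.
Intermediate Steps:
m(o, b) = 19 (m(o, b) = 4 - 1*(-15) = 4 + 15 = 19)
a(K) = 8 - 2*(-63 + 2*K)*(96 + K) (a(K) = 8 - 2*(K + 96)*(K + (K - 1*63)) = 8 - 2*(96 + K)*(K + (K - 63)) = 8 - 2*(96 + K)*(K + (-63 + K)) = 8 - 2*(96 + K)*(-63 + 2*K) = 8 - 2*(-63 + 2*K)*(96 + K))
p = 49 (p = (-7)² = 49)
M(q) = 7 - 2*q/(19 + q) (M(q) = 7 - (q + q)/(q + 19) = 7 - 2*q/(19 + q))
a(-306)/M(p) = (12104 - 258*(-306) - 4*(-306)²)/(((133 + 5*49)/(19 + 49))) = (12104 + 78948 - 4*93636)/(((133 + 245)/68)) = (12104 + 78948 - 374544)/(((1/68)*378)) = -283492/189/34 = -283492*34/189 = -9638728/189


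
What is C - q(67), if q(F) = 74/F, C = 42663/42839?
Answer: -311665/2870213 ≈ -0.10859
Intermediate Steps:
C = 42663/42839 (C = 42663*(1/42839) = 42663/42839 ≈ 0.99589)
C - q(67) = 42663/42839 - 74/67 = -311665/2870213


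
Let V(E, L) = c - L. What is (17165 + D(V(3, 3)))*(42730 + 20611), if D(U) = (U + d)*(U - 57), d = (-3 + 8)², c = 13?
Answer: 983052320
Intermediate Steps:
V(E, L) = 13 - L
d = 25 (d = 5² = 25)
D(U) = (-57 + U)*(25 + U) (D(U) = (U + 25)*(U - 57) = (25 + U)*(-57 + U) = (-57 + U)*(25 + U))
(17165 + D(V(3, 3)))*(42730 + 20611) = (17165 + (-1425 + (13 - 1*3)² - 32*(13 - 1*3)))*(42730 + 20611) = (17165 + (-1425 + (13 - 3)² - 32*(13 - 3)))*63341 = (17165 + (-1425 + 10² - 32*10))*63341 = (17165 + (-1425 + 100 - 320))*63341 = (17165 - 1645)*63341 = 15520*63341 = 983052320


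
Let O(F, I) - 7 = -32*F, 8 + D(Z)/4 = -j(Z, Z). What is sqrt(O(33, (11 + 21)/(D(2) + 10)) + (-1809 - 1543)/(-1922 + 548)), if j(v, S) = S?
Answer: I*sqrt(493944069)/687 ≈ 32.351*I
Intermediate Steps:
D(Z) = -32 - 4*Z (D(Z) = -32 + 4*(-Z) = -32 - 4*Z)
O(F, I) = 7 - 32*F
sqrt(O(33, (11 + 21)/(D(2) + 10)) + (-1809 - 1543)/(-1922 + 548)) = sqrt((7 - 32*33) + (-1809 - 1543)/(-1922 + 548)) = sqrt((7 - 1056) - 3352/(-1374)) = sqrt(-1049 - 3352*(-1/1374)) = sqrt(-1049 + 1676/687) = sqrt(-718987/687) = I*sqrt(493944069)/687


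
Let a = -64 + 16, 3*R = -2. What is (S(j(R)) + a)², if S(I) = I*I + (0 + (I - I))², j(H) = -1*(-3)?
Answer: 1521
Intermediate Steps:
R = -⅔ (R = (⅓)*(-2) = -⅔ ≈ -0.66667)
j(H) = 3
S(I) = I² (S(I) = I² + (0 + 0)² = I² + 0² = I² + 0 = I²)
a = -48
(S(j(R)) + a)² = (3² - 48)² = (9 - 48)² = (-39)² = 1521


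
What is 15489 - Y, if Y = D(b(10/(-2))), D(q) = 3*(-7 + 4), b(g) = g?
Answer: 15498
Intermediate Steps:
D(q) = -9 (D(q) = 3*(-3) = -9)
Y = -9
15489 - Y = 15489 - 1*(-9) = 15489 + 9 = 15498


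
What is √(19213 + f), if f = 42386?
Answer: √61599 ≈ 248.19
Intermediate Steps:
√(19213 + f) = √(19213 + 42386) = √61599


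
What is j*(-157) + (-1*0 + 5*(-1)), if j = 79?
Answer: -12408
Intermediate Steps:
j*(-157) + (-1*0 + 5*(-1)) = 79*(-157) + (-1*0 + 5*(-1)) = -12403 + (0 - 5) = -12403 - 5 = -12408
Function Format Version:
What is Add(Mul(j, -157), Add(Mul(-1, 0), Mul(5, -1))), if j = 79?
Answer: -12408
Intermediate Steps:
Add(Mul(j, -157), Add(Mul(-1, 0), Mul(5, -1))) = Add(Mul(79, -157), Add(Mul(-1, 0), Mul(5, -1))) = Add(-12403, Add(0, -5)) = Add(-12403, -5) = -12408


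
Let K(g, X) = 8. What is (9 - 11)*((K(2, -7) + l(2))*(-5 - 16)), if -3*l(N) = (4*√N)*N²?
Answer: 336 - 224*√2 ≈ 19.216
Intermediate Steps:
l(N) = -4*N^(5/2)/3 (l(N) = -4*√N*N²/3 = -4*N^(5/2)/3)
(9 - 11)*((K(2, -7) + l(2))*(-5 - 16)) = (9 - 11)*((8 - 16*√2/3)*(-5 - 16)) = -2*(8 - 16*√2/3)*(-21) = -2*(-168 + 112*√2) = 336 - 224*√2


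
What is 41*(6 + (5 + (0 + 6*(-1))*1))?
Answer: 205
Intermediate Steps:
41*(6 + (5 + (0 + 6*(-1))*1)) = 41*(6 + (5 + (0 - 6)*1)) = 41*(6 + (5 - 6*1)) = 41*(6 + (5 - 6)) = 41*(6 - 1) = 41*5 = 205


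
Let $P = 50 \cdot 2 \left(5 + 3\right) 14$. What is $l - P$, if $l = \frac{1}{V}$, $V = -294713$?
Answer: $- \frac{3300785601}{294713} \approx -11200.0$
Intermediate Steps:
$l = - \frac{1}{294713}$ ($l = \frac{1}{-294713} = - \frac{1}{294713} \approx -3.3931 \cdot 10^{-6}$)
$P = 11200$ ($P = 50 \cdot 2 \cdot 8 \cdot 14 = 50 \cdot 16 \cdot 14 = 800 \cdot 14 = 11200$)
$l - P = - \frac{1}{294713} - 11200 = - \frac{3300785601}{294713}$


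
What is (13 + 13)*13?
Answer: 338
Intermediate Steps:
(13 + 13)*13 = 26*13 = 338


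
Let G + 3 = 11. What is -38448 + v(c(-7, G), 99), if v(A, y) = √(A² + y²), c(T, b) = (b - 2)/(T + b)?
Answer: -38448 + 3*√1093 ≈ -38349.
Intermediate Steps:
G = 8 (G = -3 + 11 = 8)
c(T, b) = (-2 + b)/(T + b)
-38448 + v(c(-7, G), 99) = -38448 + √(((-2 + 8)/(-7 + 8))² + 99²) = -38448 + √((6/1)² + 9801) = -38448 + √((1*6)² + 9801) = -38448 + √(6² + 9801) = -38448 + √(36 + 9801) = -38448 + √9837 = -38448 + 3*√1093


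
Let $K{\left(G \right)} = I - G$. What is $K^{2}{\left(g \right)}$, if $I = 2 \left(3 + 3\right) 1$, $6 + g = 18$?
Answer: $0$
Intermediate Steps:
$g = 12$ ($g = -6 + 18 = 12$)
$I = 12$ ($I = 2 \cdot 6 \cdot 1 = 2 \cdot 6 = 12$)
$K{\left(G \right)} = 12 - G$
$K^{2}{\left(g \right)} = \left(12 - 12\right)^{2} = 0^{2} = 0$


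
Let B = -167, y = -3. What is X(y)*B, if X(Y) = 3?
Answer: -501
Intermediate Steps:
X(y)*B = 3*(-167) = -501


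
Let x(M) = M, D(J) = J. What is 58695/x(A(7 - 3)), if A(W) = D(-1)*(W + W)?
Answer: -58695/8 ≈ -7336.9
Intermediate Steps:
A(W) = -2*W (A(W) = -(W + W) = -2*W)
58695/x(A(7 - 3)) = 58695/((-2*(7 - 3))) = 58695/((-2*4)) = 58695/(-8) = 58695*(-⅛) = -58695/8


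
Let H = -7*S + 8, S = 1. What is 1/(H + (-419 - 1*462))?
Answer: -1/880 ≈ -0.0011364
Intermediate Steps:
H = 1 (H = -7*1 + 8 = -7 + 8 = 1)
1/(H + (-419 - 1*462)) = 1/(1 + (-419 - 1*462)) = 1/(1 + (-419 - 462)) = 1/(1 - 881) = 1/(-880) = -1/880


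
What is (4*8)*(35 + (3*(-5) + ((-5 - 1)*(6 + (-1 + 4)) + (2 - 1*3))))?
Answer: -1120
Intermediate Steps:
(4*8)*(35 + (3*(-5) + ((-5 - 1)*(6 + (-1 + 4)) + (2 - 1*3)))) = 32*(35 + (-15 + (-6*(6 + 3) + (2 - 3)))) = 32*(35 + (-15 + (-6*9 - 1))) = 32*(35 + (-15 + (-54 - 1))) = 32*(35 + (-15 - 55)) = 32*(35 - 70) = 32*(-35) = -1120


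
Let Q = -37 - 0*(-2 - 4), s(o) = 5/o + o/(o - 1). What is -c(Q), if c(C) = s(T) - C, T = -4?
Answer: -731/20 ≈ -36.550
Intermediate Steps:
s(o) = 5/o + o/(-1 + o)
Q = -37 (Q = -37 - 0*(-6) = -37 - 1*0 = -37 + 0 = -37)
c(C) = -9/20 - C (c(C) = (-5 + (-4)**2 + 5*(-4))/((-4)*(-1 - 4)) - C = -1/4*(-5 + 16 - 20)/(-5) - C = -1/4*(-1/5)*(-9) - C = -9/20 - C)
-c(Q) = -(-9/20 - 1*(-37)) = -(-9/20 + 37) = -1*731/20 = -731/20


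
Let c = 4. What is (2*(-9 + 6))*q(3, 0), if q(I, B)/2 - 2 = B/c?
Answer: -24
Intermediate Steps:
q(I, B) = 4 + B/2 (q(I, B) = 4 + 2*(B/4) = 4 + B/2)
(2*(-9 + 6))*q(3, 0) = (2*(-9 + 6))*(4 + (1/2)*0) = (2*(-3))*(4 + 0) = -6*4 = -24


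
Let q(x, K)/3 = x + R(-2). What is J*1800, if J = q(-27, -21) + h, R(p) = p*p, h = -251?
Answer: -576000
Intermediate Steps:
R(p) = p**2
q(x, K) = 12 + 3*x (q(x, K) = 3*(x + (-2)**2) = 3*(x + 4) = 3*(4 + x) = 12 + 3*x)
J = -320 (J = (12 + 3*(-27)) - 251 = (12 - 81) - 251 = -69 - 251 = -320)
J*1800 = -320*1800 = -576000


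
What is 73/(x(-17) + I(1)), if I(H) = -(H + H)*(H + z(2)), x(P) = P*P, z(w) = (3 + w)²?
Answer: 73/237 ≈ 0.30802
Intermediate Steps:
x(P) = P²
I(H) = -2*H*(25 + H) (I(H) = -(H + H)*(H + (3 + 2)²) = -2*H*(H + 5²) = -2*H*(H + 25) = -2*H*(25 + H))
73/(x(-17) + I(1)) = 73/((-17)² - 2*1*(25 + 1)) = 73/(289 - 2*1*26) = 73/(289 - 52) = 73/237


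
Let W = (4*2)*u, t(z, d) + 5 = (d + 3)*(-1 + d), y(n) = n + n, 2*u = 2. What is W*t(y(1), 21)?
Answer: 3800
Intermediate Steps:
u = 1 (u = (½)*2 = 1)
y(n) = 2*n
t(z, d) = -5 + (-1 + d)*(3 + d) (t(z, d) = -5 + (d + 3)*(-1 + d) = -5 + (3 + d)*(-1 + d) = -5 + (-1 + d)*(3 + d))
W = 8 (W = (4*2)*1 = 8*1 = 8)
W*t(y(1), 21) = 8*(-8 + 21² + 2*21) = 8*(-8 + 441 + 42) = 8*475 = 3800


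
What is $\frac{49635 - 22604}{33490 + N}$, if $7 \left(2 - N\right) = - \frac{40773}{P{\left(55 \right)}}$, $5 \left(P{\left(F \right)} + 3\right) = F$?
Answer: $\frac{1513736}{1916325} \approx 0.78992$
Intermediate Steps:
$P{\left(F \right)} = -3 + \frac{F}{5}$
$N = \frac{40885}{56}$ ($N = 2 - \frac{\left(-40773\right) \frac{1}{-3 + \frac{1}{5} \cdot 55}}{7} = 2 - \frac{\left(-40773\right) \frac{1}{-3 + 11}}{7} = 2 - \frac{\left(-40773\right) \frac{1}{8}}{7} = 2 - - \frac{40773}{56} = 2 + \frac{40773}{56} = \frac{40885}{56} \approx 730.09$)
$\frac{49635 - 22604}{33490 + N} = \frac{49635 - 22604}{33490 + \frac{40885}{56}} = \frac{27031}{\frac{1916325}{56}} = 27031 \cdot \frac{56}{1916325} = \frac{1513736}{1916325}$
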